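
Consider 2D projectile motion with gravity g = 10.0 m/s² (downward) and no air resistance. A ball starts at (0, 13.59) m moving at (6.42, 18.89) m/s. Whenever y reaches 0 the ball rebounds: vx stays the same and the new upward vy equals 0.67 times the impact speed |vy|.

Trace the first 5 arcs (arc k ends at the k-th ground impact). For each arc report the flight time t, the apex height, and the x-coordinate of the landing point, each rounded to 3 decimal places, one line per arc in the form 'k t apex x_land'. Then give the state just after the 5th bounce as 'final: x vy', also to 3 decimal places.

Arc 1: start y=13.590, vy=18.890 → t=4.396, apex=31.432, x_land=28.224, impact vy=-25.073
  bounce: vy ← 0.67·25.073 = 16.799
Arc 2: start y=0.000, vy=16.799 → t=3.360, apex=14.110, x_land=49.793, impact vy=-16.799
  bounce: vy ← 0.67·16.799 = 11.255
Arc 3: start y=0.000, vy=11.255 → t=2.251, apex=6.334, x_land=64.245, impact vy=-11.255
  bounce: vy ← 0.67·11.255 = 7.541
Arc 4: start y=0.000, vy=7.541 → t=1.508, apex=2.843, x_land=73.927, impact vy=-7.541
  bounce: vy ← 0.67·7.541 = 5.052
Arc 5: start y=0.000, vy=5.052 → t=1.010, apex=1.276, x_land=80.415, impact vy=-5.052
  bounce: vy ← 0.67·5.052 = 3.385

1 4.396 31.432 28.224
2 3.360 14.110 49.793
3 2.251 6.334 64.245
4 1.508 2.843 73.927
5 1.010 1.276 80.415
final: 80.415 3.385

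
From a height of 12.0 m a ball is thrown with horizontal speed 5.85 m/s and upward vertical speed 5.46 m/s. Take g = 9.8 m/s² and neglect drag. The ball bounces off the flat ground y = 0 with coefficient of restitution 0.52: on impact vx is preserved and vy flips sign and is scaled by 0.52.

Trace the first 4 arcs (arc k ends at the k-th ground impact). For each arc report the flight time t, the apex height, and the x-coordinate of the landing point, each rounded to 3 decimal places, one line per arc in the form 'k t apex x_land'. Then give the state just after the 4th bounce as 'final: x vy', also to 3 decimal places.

1 2.218 13.521 12.977
2 1.728 3.656 23.083
3 0.898 0.989 28.339
4 0.467 0.267 31.071
final: 31.071 1.190

Arc 1: start y=12.000, vy=5.460 → t=2.218, apex=13.521, x_land=12.977, impact vy=-16.279
  bounce: vy ← 0.52·16.279 = 8.465
Arc 2: start y=0.000, vy=8.465 → t=1.728, apex=3.656, x_land=23.083, impact vy=-8.465
  bounce: vy ← 0.52·8.465 = 4.402
Arc 3: start y=0.000, vy=4.402 → t=0.898, apex=0.989, x_land=28.339, impact vy=-4.402
  bounce: vy ← 0.52·4.402 = 2.289
Arc 4: start y=0.000, vy=2.289 → t=0.467, apex=0.267, x_land=31.071, impact vy=-2.289
  bounce: vy ← 0.52·2.289 = 1.190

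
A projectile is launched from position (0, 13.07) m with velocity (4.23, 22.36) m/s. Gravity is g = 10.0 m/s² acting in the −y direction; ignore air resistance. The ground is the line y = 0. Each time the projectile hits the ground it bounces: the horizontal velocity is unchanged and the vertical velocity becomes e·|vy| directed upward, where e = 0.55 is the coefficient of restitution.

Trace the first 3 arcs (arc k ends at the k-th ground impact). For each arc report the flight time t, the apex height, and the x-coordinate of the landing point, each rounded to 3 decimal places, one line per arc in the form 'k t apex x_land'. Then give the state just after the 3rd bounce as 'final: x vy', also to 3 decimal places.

1 4.995 38.068 21.130
2 3.035 11.516 33.969
3 1.669 3.484 41.031
final: 41.031 4.591

Arc 1: start y=13.070, vy=22.360 → t=4.995, apex=38.068, x_land=21.130, impact vy=-27.593
  bounce: vy ← 0.55·27.593 = 15.176
Arc 2: start y=0.000, vy=15.176 → t=3.035, apex=11.516, x_land=33.969, impact vy=-15.176
  bounce: vy ← 0.55·15.176 = 8.347
Arc 3: start y=0.000, vy=8.347 → t=1.669, apex=3.484, x_land=41.031, impact vy=-8.347
  bounce: vy ← 0.55·8.347 = 4.591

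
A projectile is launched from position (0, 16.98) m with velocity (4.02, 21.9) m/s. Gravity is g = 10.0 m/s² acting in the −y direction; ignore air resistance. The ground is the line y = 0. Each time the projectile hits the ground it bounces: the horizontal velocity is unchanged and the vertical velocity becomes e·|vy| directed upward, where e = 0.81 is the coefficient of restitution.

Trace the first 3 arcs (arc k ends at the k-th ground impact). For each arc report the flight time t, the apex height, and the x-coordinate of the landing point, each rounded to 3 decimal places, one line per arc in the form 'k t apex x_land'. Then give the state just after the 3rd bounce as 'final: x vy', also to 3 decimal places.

Arc 1: start y=16.980, vy=21.900 → t=5.052, apex=40.960, x_land=20.310, impact vy=-28.622
  bounce: vy ← 0.81·28.622 = 23.184
Arc 2: start y=0.000, vy=23.184 → t=4.637, apex=26.874, x_land=38.949, impact vy=-23.184
  bounce: vy ← 0.81·23.184 = 18.779
Arc 3: start y=0.000, vy=18.779 → t=3.756, apex=17.632, x_land=54.048, impact vy=-18.779
  bounce: vy ← 0.81·18.779 = 15.211

1 5.052 40.960 20.310
2 4.637 26.874 38.949
3 3.756 17.632 54.048
final: 54.048 15.211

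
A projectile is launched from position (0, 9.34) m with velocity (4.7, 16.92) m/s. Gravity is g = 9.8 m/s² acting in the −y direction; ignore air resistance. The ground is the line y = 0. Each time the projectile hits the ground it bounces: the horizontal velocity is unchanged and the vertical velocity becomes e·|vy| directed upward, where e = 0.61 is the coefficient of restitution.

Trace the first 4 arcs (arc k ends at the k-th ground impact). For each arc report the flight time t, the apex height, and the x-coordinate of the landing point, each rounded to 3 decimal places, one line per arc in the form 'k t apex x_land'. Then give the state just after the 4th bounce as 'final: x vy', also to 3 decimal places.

Arc 1: start y=9.340, vy=16.920 → t=3.937, apex=23.946, x_land=18.505, impact vy=-21.664
  bounce: vy ← 0.61·21.664 = 13.215
Arc 2: start y=0.000, vy=13.215 → t=2.697, apex=8.910, x_land=31.181, impact vy=-13.215
  bounce: vy ← 0.61·13.215 = 8.061
Arc 3: start y=0.000, vy=8.061 → t=1.645, apex=3.316, x_land=38.913, impact vy=-8.061
  bounce: vy ← 0.61·8.061 = 4.917
Arc 4: start y=0.000, vy=4.917 → t=1.004, apex=1.234, x_land=43.630, impact vy=-4.917
  bounce: vy ← 0.61·4.917 = 3.000

1 3.937 23.946 18.505
2 2.697 8.910 31.181
3 1.645 3.316 38.913
4 1.004 1.234 43.630
final: 43.630 3.000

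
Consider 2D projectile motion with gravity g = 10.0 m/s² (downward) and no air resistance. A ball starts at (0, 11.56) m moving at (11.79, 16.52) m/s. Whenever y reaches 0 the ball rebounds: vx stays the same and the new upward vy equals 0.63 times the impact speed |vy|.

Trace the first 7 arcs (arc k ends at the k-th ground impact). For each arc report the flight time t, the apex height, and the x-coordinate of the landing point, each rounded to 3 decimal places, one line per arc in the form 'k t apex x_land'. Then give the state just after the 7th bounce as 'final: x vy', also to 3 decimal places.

1 3.897 25.206 45.948
2 2.829 10.004 79.302
3 1.782 3.971 100.315
4 1.123 1.576 113.554
5 0.707 0.625 121.894
6 0.446 0.248 127.148
7 0.281 0.099 130.458
final: 130.458 0.884

Arc 1: start y=11.560, vy=16.520 → t=3.897, apex=25.206, x_land=45.948, impact vy=-22.452
  bounce: vy ← 0.63·22.452 = 14.145
Arc 2: start y=0.000, vy=14.145 → t=2.829, apex=10.004, x_land=79.302, impact vy=-14.145
  bounce: vy ← 0.63·14.145 = 8.911
Arc 3: start y=0.000, vy=8.911 → t=1.782, apex=3.971, x_land=100.315, impact vy=-8.911
  bounce: vy ← 0.63·8.911 = 5.614
Arc 4: start y=0.000, vy=5.614 → t=1.123, apex=1.576, x_land=113.554, impact vy=-5.614
  bounce: vy ← 0.63·5.614 = 3.537
Arc 5: start y=0.000, vy=3.537 → t=0.707, apex=0.625, x_land=121.894, impact vy=-3.537
  bounce: vy ← 0.63·3.537 = 2.228
Arc 6: start y=0.000, vy=2.228 → t=0.446, apex=0.248, x_land=127.148, impact vy=-2.228
  bounce: vy ← 0.63·2.228 = 1.404
Arc 7: start y=0.000, vy=1.404 → t=0.281, apex=0.099, x_land=130.458, impact vy=-1.404
  bounce: vy ← 0.63·1.404 = 0.884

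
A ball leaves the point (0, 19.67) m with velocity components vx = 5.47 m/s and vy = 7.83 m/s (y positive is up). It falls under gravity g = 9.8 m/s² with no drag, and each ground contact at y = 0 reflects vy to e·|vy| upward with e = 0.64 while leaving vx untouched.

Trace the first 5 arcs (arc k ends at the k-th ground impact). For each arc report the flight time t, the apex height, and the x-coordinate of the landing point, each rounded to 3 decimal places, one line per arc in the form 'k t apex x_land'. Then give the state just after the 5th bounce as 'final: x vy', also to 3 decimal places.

Arc 1: start y=19.670, vy=7.830 → t=2.956, apex=22.798, x_land=16.169, impact vy=-21.139
  bounce: vy ← 0.64·21.139 = 13.529
Arc 2: start y=0.000, vy=13.529 → t=2.761, apex=9.338, x_land=31.272, impact vy=-13.529
  bounce: vy ← 0.64·13.529 = 8.658
Arc 3: start y=0.000, vy=8.658 → t=1.767, apex=3.825, x_land=40.937, impact vy=-8.658
  bounce: vy ← 0.64·8.658 = 5.541
Arc 4: start y=0.000, vy=5.541 → t=1.131, apex=1.567, x_land=47.123, impact vy=-5.541
  bounce: vy ← 0.64·5.541 = 3.546
Arc 5: start y=0.000, vy=3.546 → t=0.724, apex=0.642, x_land=51.082, impact vy=-3.546
  bounce: vy ← 0.64·3.546 = 2.270

1 2.956 22.798 16.169
2 2.761 9.338 31.272
3 1.767 3.825 40.937
4 1.131 1.567 47.123
5 0.724 0.642 51.082
final: 51.082 2.270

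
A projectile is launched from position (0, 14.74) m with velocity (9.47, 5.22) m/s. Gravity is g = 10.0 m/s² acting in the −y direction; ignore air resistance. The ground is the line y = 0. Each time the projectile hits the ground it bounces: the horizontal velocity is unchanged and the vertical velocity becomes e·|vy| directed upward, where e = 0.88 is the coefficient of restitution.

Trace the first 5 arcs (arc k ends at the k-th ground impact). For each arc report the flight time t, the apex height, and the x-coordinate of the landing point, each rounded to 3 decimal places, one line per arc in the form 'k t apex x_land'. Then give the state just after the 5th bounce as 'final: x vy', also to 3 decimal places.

Arc 1: start y=14.740, vy=5.220 → t=2.317, apex=16.102, x_land=21.938, impact vy=-17.946
  bounce: vy ← 0.88·17.946 = 15.792
Arc 2: start y=0.000, vy=15.792 → t=3.158, apex=12.470, x_land=51.848, impact vy=-15.792
  bounce: vy ← 0.88·15.792 = 13.897
Arc 3: start y=0.000, vy=13.897 → t=2.779, apex=9.657, x_land=78.170, impact vy=-13.897
  bounce: vy ← 0.88·13.897 = 12.229
Arc 4: start y=0.000, vy=12.229 → t=2.446, apex=7.478, x_land=101.332, impact vy=-12.229
  bounce: vy ← 0.88·12.229 = 10.762
Arc 5: start y=0.000, vy=10.762 → t=2.152, apex=5.791, x_land=121.715, impact vy=-10.762
  bounce: vy ← 0.88·10.762 = 9.471

1 2.317 16.102 21.938
2 3.158 12.470 51.848
3 2.779 9.657 78.170
4 2.446 7.478 101.332
5 2.152 5.791 121.715
final: 121.715 9.471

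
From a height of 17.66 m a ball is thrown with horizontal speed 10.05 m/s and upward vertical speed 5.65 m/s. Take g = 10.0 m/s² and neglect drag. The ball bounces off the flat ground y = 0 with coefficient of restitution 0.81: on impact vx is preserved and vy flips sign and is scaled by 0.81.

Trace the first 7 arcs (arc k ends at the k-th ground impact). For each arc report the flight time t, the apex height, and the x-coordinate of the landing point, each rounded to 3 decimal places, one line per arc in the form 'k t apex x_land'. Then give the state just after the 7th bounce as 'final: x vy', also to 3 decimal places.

Arc 1: start y=17.660, vy=5.650 → t=2.527, apex=19.256, x_land=25.401, impact vy=-19.625
  bounce: vy ← 0.81·19.625 = 15.896
Arc 2: start y=0.000, vy=15.896 → t=3.179, apex=12.634, x_land=57.352, impact vy=-15.896
  bounce: vy ← 0.81·15.896 = 12.876
Arc 3: start y=0.000, vy=12.876 → t=2.575, apex=8.289, x_land=83.232, impact vy=-12.876
  bounce: vy ← 0.81·12.876 = 10.429
Arc 4: start y=0.000, vy=10.429 → t=2.086, apex=5.438, x_land=104.195, impact vy=-10.429
  bounce: vy ← 0.81·10.429 = 8.448
Arc 5: start y=0.000, vy=8.448 → t=1.690, apex=3.568, x_land=121.174, impact vy=-8.448
  bounce: vy ← 0.81·8.448 = 6.843
Arc 6: start y=0.000, vy=6.843 → t=1.369, apex=2.341, x_land=134.928, impact vy=-6.843
  bounce: vy ← 0.81·6.843 = 5.543
Arc 7: start y=0.000, vy=5.543 → t=1.109, apex=1.536, x_land=146.069, impact vy=-5.543
  bounce: vy ← 0.81·5.543 = 4.489

1 2.527 19.256 25.401
2 3.179 12.634 57.352
3 2.575 8.289 83.232
4 2.086 5.438 104.195
5 1.690 3.568 121.174
6 1.369 2.341 134.928
7 1.109 1.536 146.069
final: 146.069 4.489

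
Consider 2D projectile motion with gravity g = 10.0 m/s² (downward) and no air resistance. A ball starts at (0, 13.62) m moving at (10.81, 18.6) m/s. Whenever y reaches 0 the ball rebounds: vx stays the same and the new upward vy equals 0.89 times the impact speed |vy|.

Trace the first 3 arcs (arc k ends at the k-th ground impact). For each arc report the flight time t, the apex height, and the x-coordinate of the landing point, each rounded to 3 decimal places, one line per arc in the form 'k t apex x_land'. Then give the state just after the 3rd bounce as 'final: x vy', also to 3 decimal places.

1 4.347 30.918 46.988
2 4.426 24.490 94.836
3 3.939 19.399 137.421
final: 137.421 17.530

Arc 1: start y=13.620, vy=18.600 → t=4.347, apex=30.918, x_land=46.988, impact vy=-24.867
  bounce: vy ← 0.89·24.867 = 22.131
Arc 2: start y=0.000, vy=22.131 → t=4.426, apex=24.490, x_land=94.836, impact vy=-22.131
  bounce: vy ← 0.89·22.131 = 19.697
Arc 3: start y=0.000, vy=19.697 → t=3.939, apex=19.399, x_land=137.421, impact vy=-19.697
  bounce: vy ← 0.89·19.697 = 17.530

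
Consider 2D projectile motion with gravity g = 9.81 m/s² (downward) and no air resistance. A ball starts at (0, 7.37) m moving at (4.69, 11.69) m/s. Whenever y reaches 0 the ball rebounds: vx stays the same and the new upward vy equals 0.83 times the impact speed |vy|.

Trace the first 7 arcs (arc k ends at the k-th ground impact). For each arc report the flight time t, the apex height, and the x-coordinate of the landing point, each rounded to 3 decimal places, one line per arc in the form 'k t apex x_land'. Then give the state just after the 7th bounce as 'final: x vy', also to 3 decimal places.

1 2.901 14.335 13.607
2 2.838 9.875 26.916
3 2.355 6.803 37.963
4 1.955 4.687 47.132
5 1.623 3.229 54.742
6 1.347 2.224 61.059
7 1.118 1.532 66.301
final: 66.301 4.551

Arc 1: start y=7.370, vy=11.690 → t=2.901, apex=14.335, x_land=13.607, impact vy=-16.771
  bounce: vy ← 0.83·16.771 = 13.920
Arc 2: start y=0.000, vy=13.920 → t=2.838, apex=9.875, x_land=26.916, impact vy=-13.920
  bounce: vy ← 0.83·13.920 = 11.553
Arc 3: start y=0.000, vy=11.553 → t=2.355, apex=6.803, x_land=37.963, impact vy=-11.553
  bounce: vy ← 0.83·11.553 = 9.589
Arc 4: start y=0.000, vy=9.589 → t=1.955, apex=4.687, x_land=47.132, impact vy=-9.589
  bounce: vy ← 0.83·9.589 = 7.959
Arc 5: start y=0.000, vy=7.959 → t=1.623, apex=3.229, x_land=54.742, impact vy=-7.959
  bounce: vy ← 0.83·7.959 = 6.606
Arc 6: start y=0.000, vy=6.606 → t=1.347, apex=2.224, x_land=61.059, impact vy=-6.606
  bounce: vy ← 0.83·6.606 = 5.483
Arc 7: start y=0.000, vy=5.483 → t=1.118, apex=1.532, x_land=66.301, impact vy=-5.483
  bounce: vy ← 0.83·5.483 = 4.551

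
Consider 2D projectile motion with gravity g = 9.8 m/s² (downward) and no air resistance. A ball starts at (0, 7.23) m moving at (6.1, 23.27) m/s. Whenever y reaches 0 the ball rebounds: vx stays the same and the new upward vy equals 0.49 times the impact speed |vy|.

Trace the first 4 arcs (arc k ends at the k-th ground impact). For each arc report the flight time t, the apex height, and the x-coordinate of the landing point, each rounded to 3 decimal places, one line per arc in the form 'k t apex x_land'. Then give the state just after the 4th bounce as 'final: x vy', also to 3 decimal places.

Arc 1: start y=7.230, vy=23.270 → t=5.042, apex=34.857, x_land=30.754, impact vy=-26.138
  bounce: vy ← 0.49·26.138 = 12.808
Arc 2: start y=0.000, vy=12.808 → t=2.614, apex=8.369, x_land=46.698, impact vy=-12.808
  bounce: vy ← 0.49·12.808 = 6.276
Arc 3: start y=0.000, vy=6.276 → t=1.281, apex=2.009, x_land=54.511, impact vy=-6.276
  bounce: vy ← 0.49·6.276 = 3.075
Arc 4: start y=0.000, vy=3.075 → t=0.628, apex=0.482, x_land=58.339, impact vy=-3.075
  bounce: vy ← 0.49·3.075 = 1.507

1 5.042 34.857 30.754
2 2.614 8.369 46.698
3 1.281 2.009 54.511
4 0.628 0.482 58.339
final: 58.339 1.507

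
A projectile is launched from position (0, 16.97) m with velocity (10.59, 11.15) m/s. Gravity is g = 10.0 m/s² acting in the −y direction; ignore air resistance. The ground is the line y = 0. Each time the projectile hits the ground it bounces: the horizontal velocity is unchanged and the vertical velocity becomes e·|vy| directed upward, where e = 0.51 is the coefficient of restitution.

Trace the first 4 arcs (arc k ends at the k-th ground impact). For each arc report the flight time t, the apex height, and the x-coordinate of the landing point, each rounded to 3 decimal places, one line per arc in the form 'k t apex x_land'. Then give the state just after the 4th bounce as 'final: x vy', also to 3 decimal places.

Arc 1: start y=16.970, vy=11.150 → t=3.268, apex=23.186, x_land=34.613, impact vy=-21.534
  bounce: vy ← 0.51·21.534 = 10.982
Arc 2: start y=0.000, vy=10.982 → t=2.196, apex=6.031, x_land=57.873, impact vy=-10.982
  bounce: vy ← 0.51·10.982 = 5.601
Arc 3: start y=0.000, vy=5.601 → t=1.120, apex=1.569, x_land=69.736, impact vy=-5.601
  bounce: vy ← 0.51·5.601 = 2.857
Arc 4: start y=0.000, vy=2.857 → t=0.571, apex=0.408, x_land=75.787, impact vy=-2.857
  bounce: vy ← 0.51·2.857 = 1.457

1 3.268 23.186 34.613
2 2.196 6.031 57.873
3 1.120 1.569 69.736
4 0.571 0.408 75.787
final: 75.787 1.457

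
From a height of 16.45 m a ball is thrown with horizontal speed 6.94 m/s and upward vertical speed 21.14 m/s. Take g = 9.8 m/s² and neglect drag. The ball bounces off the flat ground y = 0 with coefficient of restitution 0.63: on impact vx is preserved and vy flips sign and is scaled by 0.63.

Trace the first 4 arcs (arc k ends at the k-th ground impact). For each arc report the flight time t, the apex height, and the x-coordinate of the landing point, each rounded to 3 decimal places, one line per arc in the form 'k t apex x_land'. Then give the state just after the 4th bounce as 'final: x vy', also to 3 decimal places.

Arc 1: start y=16.450, vy=21.140 → t=4.987, apex=39.251, x_land=34.613, impact vy=-27.737
  bounce: vy ← 0.63·27.737 = 17.474
Arc 2: start y=0.000, vy=17.474 → t=3.566, apex=15.579, x_land=59.362, impact vy=-17.474
  bounce: vy ← 0.63·17.474 = 11.009
Arc 3: start y=0.000, vy=11.009 → t=2.247, apex=6.183, x_land=74.953, impact vy=-11.009
  bounce: vy ← 0.63·11.009 = 6.935
Arc 4: start y=0.000, vy=6.935 → t=1.415, apex=2.454, x_land=84.776, impact vy=-6.935
  bounce: vy ← 0.63·6.935 = 4.369

1 4.987 39.251 34.613
2 3.566 15.579 59.362
3 2.247 6.183 74.953
4 1.415 2.454 84.776
final: 84.776 4.369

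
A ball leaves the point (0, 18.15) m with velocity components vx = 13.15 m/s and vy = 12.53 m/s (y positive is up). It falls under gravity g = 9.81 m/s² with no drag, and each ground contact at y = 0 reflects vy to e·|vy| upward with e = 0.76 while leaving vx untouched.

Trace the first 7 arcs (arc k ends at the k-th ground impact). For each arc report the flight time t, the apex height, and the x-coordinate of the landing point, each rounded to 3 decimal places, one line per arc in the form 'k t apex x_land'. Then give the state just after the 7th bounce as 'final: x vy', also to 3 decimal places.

1 3.586 26.152 47.160
2 3.510 15.105 93.313
3 2.667 8.725 128.390
4 2.027 5.040 155.048
5 1.541 2.911 175.308
6 1.171 1.681 190.706
7 0.890 0.971 202.408
final: 202.408 3.317

Arc 1: start y=18.150, vy=12.530 → t=3.586, apex=26.152, x_land=47.160, impact vy=-22.652
  bounce: vy ← 0.76·22.652 = 17.215
Arc 2: start y=0.000, vy=17.215 → t=3.510, apex=15.105, x_land=93.313, impact vy=-17.215
  bounce: vy ← 0.76·17.215 = 13.084
Arc 3: start y=0.000, vy=13.084 → t=2.667, apex=8.725, x_land=128.390, impact vy=-13.084
  bounce: vy ← 0.76·13.084 = 9.944
Arc 4: start y=0.000, vy=9.944 → t=2.027, apex=5.040, x_land=155.048, impact vy=-9.944
  bounce: vy ← 0.76·9.944 = 7.557
Arc 5: start y=0.000, vy=7.557 → t=1.541, apex=2.911, x_land=175.308, impact vy=-7.557
  bounce: vy ← 0.76·7.557 = 5.743
Arc 6: start y=0.000, vy=5.743 → t=1.171, apex=1.681, x_land=190.706, impact vy=-5.743
  bounce: vy ← 0.76·5.743 = 4.365
Arc 7: start y=0.000, vy=4.365 → t=0.890, apex=0.971, x_land=202.408, impact vy=-4.365
  bounce: vy ← 0.76·4.365 = 3.317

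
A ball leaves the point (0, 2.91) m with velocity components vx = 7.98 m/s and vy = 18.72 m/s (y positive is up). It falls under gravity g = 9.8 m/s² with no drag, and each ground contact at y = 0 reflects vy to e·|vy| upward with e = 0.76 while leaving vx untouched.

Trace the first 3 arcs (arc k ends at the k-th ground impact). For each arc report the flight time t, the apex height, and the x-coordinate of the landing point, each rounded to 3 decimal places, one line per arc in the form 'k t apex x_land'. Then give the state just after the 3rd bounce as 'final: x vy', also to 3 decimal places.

Arc 1: start y=2.910, vy=18.720 → t=3.970, apex=20.790, x_land=31.681, impact vy=-20.186
  bounce: vy ← 0.76·20.186 = 15.341
Arc 2: start y=0.000, vy=15.341 → t=3.131, apex=12.008, x_land=56.665, impact vy=-15.341
  bounce: vy ← 0.76·15.341 = 11.659
Arc 3: start y=0.000, vy=11.659 → t=2.379, apex=6.936, x_land=75.653, impact vy=-11.659
  bounce: vy ← 0.76·11.659 = 8.861

1 3.970 20.790 31.681
2 3.131 12.008 56.665
3 2.379 6.936 75.653
final: 75.653 8.861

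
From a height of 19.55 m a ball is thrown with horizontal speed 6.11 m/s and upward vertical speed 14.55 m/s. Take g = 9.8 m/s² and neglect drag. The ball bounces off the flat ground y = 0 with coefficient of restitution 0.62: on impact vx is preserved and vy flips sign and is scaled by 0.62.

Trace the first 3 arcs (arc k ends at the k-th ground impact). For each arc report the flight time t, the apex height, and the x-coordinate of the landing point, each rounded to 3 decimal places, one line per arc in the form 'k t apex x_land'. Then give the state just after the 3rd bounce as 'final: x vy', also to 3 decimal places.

Arc 1: start y=19.550, vy=14.550 → t=3.973, apex=30.351, x_land=24.278, impact vy=-24.390
  bounce: vy ← 0.62·24.390 = 15.122
Arc 2: start y=0.000, vy=15.122 → t=3.086, apex=11.667, x_land=43.134, impact vy=-15.122
  bounce: vy ← 0.62·15.122 = 9.376
Arc 3: start y=0.000, vy=9.376 → t=1.913, apex=4.485, x_land=54.825, impact vy=-9.376
  bounce: vy ← 0.62·9.376 = 5.813

1 3.973 30.351 24.278
2 3.086 11.667 43.134
3 1.913 4.485 54.825
final: 54.825 5.813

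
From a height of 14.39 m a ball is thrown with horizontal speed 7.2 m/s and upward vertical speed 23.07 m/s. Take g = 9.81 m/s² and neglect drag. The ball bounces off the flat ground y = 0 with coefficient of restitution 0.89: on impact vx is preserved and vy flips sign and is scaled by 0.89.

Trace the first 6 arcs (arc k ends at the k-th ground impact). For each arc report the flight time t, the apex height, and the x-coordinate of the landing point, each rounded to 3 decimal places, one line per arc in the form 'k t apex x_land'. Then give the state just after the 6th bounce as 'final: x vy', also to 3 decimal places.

1 5.261 41.517 37.879
2 5.179 32.885 75.165
3 4.609 26.048 108.349
4 4.102 20.633 137.884
5 3.651 16.343 164.169
6 3.249 12.946 187.563
final: 187.563 14.184

Arc 1: start y=14.390, vy=23.070 → t=5.261, apex=41.517, x_land=37.879, impact vy=-28.540
  bounce: vy ← 0.89·28.540 = 25.401
Arc 2: start y=0.000, vy=25.401 → t=5.179, apex=32.885, x_land=75.165, impact vy=-25.401
  bounce: vy ← 0.89·25.401 = 22.607
Arc 3: start y=0.000, vy=22.607 → t=4.609, apex=26.048, x_land=108.349, impact vy=-22.607
  bounce: vy ← 0.89·22.607 = 20.120
Arc 4: start y=0.000, vy=20.120 → t=4.102, apex=20.633, x_land=137.884, impact vy=-20.120
  bounce: vy ← 0.89·20.120 = 17.907
Arc 5: start y=0.000, vy=17.907 → t=3.651, apex=16.343, x_land=164.169, impact vy=-17.907
  bounce: vy ← 0.89·17.907 = 15.937
Arc 6: start y=0.000, vy=15.937 → t=3.249, apex=12.946, x_land=187.563, impact vy=-15.937
  bounce: vy ← 0.89·15.937 = 14.184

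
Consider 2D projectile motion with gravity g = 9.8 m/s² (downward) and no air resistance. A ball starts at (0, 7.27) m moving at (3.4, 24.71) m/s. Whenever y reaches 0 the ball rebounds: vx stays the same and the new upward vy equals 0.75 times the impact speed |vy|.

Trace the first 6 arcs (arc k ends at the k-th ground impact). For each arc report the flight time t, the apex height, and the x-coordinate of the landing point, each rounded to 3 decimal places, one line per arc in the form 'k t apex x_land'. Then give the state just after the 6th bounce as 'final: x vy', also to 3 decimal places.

1 5.322 38.422 18.094
2 4.200 21.613 32.375
3 3.150 12.157 43.086
4 2.363 6.838 51.119
5 1.772 3.847 57.144
6 1.329 2.164 61.662
final: 61.662 4.884

Arc 1: start y=7.270, vy=24.710 → t=5.322, apex=38.422, x_land=18.094, impact vy=-27.442
  bounce: vy ← 0.75·27.442 = 20.582
Arc 2: start y=0.000, vy=20.582 → t=4.200, apex=21.613, x_land=32.375, impact vy=-20.582
  bounce: vy ← 0.75·20.582 = 15.436
Arc 3: start y=0.000, vy=15.436 → t=3.150, apex=12.157, x_land=43.086, impact vy=-15.436
  bounce: vy ← 0.75·15.436 = 11.577
Arc 4: start y=0.000, vy=11.577 → t=2.363, apex=6.838, x_land=51.119, impact vy=-11.577
  bounce: vy ← 0.75·11.577 = 8.683
Arc 5: start y=0.000, vy=8.683 → t=1.772, apex=3.847, x_land=57.144, impact vy=-8.683
  bounce: vy ← 0.75·8.683 = 6.512
Arc 6: start y=0.000, vy=6.512 → t=1.329, apex=2.164, x_land=61.662, impact vy=-6.512
  bounce: vy ← 0.75·6.512 = 4.884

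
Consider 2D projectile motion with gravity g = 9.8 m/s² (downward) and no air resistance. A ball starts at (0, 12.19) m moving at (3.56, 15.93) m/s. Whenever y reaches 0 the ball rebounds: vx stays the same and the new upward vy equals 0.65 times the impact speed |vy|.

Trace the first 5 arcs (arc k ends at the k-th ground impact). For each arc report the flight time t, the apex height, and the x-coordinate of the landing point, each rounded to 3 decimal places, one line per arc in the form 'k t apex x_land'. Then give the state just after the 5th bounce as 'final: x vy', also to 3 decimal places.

1 3.890 25.137 13.850
2 2.944 10.620 24.332
3 1.914 4.487 31.146
4 1.244 1.896 35.574
5 0.809 0.801 38.453
final: 38.453 2.575

Arc 1: start y=12.190, vy=15.930 → t=3.890, apex=25.137, x_land=13.850, impact vy=-22.197
  bounce: vy ← 0.65·22.197 = 14.428
Arc 2: start y=0.000, vy=14.428 → t=2.944, apex=10.620, x_land=24.332, impact vy=-14.428
  bounce: vy ← 0.65·14.428 = 9.378
Arc 3: start y=0.000, vy=9.378 → t=1.914, apex=4.487, x_land=31.146, impact vy=-9.378
  bounce: vy ← 0.65·9.378 = 6.096
Arc 4: start y=0.000, vy=6.096 → t=1.244, apex=1.896, x_land=35.574, impact vy=-6.096
  bounce: vy ← 0.65·6.096 = 3.962
Arc 5: start y=0.000, vy=3.962 → t=0.809, apex=0.801, x_land=38.453, impact vy=-3.962
  bounce: vy ← 0.65·3.962 = 2.575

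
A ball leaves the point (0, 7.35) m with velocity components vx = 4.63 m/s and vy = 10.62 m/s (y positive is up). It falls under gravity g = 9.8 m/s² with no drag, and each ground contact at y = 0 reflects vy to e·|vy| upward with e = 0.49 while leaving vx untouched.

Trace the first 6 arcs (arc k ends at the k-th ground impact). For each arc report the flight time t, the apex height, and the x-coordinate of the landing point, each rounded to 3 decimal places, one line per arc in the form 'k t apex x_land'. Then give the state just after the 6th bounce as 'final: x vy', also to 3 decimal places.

1 2.719 13.104 12.589
2 1.603 3.146 20.009
3 0.785 0.755 23.645
4 0.385 0.181 25.427
5 0.189 0.044 26.300
6 0.092 0.010 26.727
final: 26.727 0.222

Arc 1: start y=7.350, vy=10.620 → t=2.719, apex=13.104, x_land=12.589, impact vy=-16.026
  bounce: vy ← 0.49·16.026 = 7.853
Arc 2: start y=0.000, vy=7.853 → t=1.603, apex=3.146, x_land=20.009, impact vy=-7.853
  bounce: vy ← 0.49·7.853 = 3.848
Arc 3: start y=0.000, vy=3.848 → t=0.785, apex=0.755, x_land=23.645, impact vy=-3.848
  bounce: vy ← 0.49·3.848 = 1.885
Arc 4: start y=0.000, vy=1.885 → t=0.385, apex=0.181, x_land=25.427, impact vy=-1.885
  bounce: vy ← 0.49·1.885 = 0.924
Arc 5: start y=0.000, vy=0.924 → t=0.189, apex=0.044, x_land=26.300, impact vy=-0.924
  bounce: vy ← 0.49·0.924 = 0.453
Arc 6: start y=0.000, vy=0.453 → t=0.092, apex=0.010, x_land=26.727, impact vy=-0.453
  bounce: vy ← 0.49·0.453 = 0.222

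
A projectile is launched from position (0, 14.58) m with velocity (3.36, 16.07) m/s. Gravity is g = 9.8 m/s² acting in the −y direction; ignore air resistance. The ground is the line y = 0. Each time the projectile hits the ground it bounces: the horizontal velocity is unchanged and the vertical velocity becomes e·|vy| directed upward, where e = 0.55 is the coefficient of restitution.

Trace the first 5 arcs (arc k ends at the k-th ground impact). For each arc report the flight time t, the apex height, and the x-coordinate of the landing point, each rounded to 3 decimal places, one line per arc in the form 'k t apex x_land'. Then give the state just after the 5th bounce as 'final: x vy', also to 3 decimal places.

1 4.020 27.756 13.507
2 2.618 8.396 22.303
3 1.440 2.540 27.141
4 0.792 0.768 29.802
5 0.436 0.232 31.266
final: 31.266 1.174

Arc 1: start y=14.580, vy=16.070 → t=4.020, apex=27.756, x_land=13.507, impact vy=-23.324
  bounce: vy ← 0.55·23.324 = 12.828
Arc 2: start y=0.000, vy=12.828 → t=2.618, apex=8.396, x_land=22.303, impact vy=-12.828
  bounce: vy ← 0.55·12.828 = 7.056
Arc 3: start y=0.000, vy=7.056 → t=1.440, apex=2.540, x_land=27.141, impact vy=-7.056
  bounce: vy ← 0.55·7.056 = 3.881
Arc 4: start y=0.000, vy=3.881 → t=0.792, apex=0.768, x_land=29.802, impact vy=-3.881
  bounce: vy ← 0.55·3.881 = 2.134
Arc 5: start y=0.000, vy=2.134 → t=0.436, apex=0.232, x_land=31.266, impact vy=-2.134
  bounce: vy ← 0.55·2.134 = 1.174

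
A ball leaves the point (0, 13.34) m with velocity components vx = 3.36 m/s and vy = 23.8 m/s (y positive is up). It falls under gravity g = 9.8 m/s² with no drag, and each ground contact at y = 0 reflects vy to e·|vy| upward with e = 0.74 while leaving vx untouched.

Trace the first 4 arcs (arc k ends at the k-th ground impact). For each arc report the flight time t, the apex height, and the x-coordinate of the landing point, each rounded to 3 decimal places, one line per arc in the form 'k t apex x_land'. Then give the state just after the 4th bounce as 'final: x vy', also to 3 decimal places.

1 5.365 42.240 18.025
2 4.345 23.131 32.626
3 3.216 12.666 43.430
4 2.380 6.936 51.425
final: 51.425 8.628

Arc 1: start y=13.340, vy=23.800 → t=5.365, apex=42.240, x_land=18.025, impact vy=-28.773
  bounce: vy ← 0.74·28.773 = 21.292
Arc 2: start y=0.000, vy=21.292 → t=4.345, apex=23.131, x_land=32.626, impact vy=-21.292
  bounce: vy ← 0.74·21.292 = 15.756
Arc 3: start y=0.000, vy=15.756 → t=3.216, apex=12.666, x_land=43.430, impact vy=-15.756
  bounce: vy ← 0.74·15.756 = 11.660
Arc 4: start y=0.000, vy=11.660 → t=2.380, apex=6.936, x_land=51.425, impact vy=-11.660
  bounce: vy ← 0.74·11.660 = 8.628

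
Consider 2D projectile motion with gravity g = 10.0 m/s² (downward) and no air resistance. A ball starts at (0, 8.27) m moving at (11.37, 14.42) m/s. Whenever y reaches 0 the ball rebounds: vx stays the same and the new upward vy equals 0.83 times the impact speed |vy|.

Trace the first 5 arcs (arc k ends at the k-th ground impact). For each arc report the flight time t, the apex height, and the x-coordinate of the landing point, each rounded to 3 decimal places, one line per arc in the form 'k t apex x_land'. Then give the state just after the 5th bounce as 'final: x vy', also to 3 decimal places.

Arc 1: start y=8.270, vy=14.420 → t=3.374, apex=18.667, x_land=38.365, impact vy=-19.322
  bounce: vy ← 0.83·19.322 = 16.037
Arc 2: start y=0.000, vy=16.037 → t=3.207, apex=12.860, x_land=74.833, impact vy=-16.037
  bounce: vy ← 0.83·16.037 = 13.311
Arc 3: start y=0.000, vy=13.311 → t=2.662, apex=8.859, x_land=105.102, impact vy=-13.311
  bounce: vy ← 0.83·13.311 = 11.048
Arc 4: start y=0.000, vy=11.048 → t=2.210, apex=6.103, x_land=130.225, impact vy=-11.048
  bounce: vy ← 0.83·11.048 = 9.170
Arc 5: start y=0.000, vy=9.170 → t=1.834, apex=4.204, x_land=151.077, impact vy=-9.170
  bounce: vy ← 0.83·9.170 = 7.611

1 3.374 18.667 38.365
2 3.207 12.860 74.833
3 2.662 8.859 105.102
4 2.210 6.103 130.225
5 1.834 4.204 151.077
final: 151.077 7.611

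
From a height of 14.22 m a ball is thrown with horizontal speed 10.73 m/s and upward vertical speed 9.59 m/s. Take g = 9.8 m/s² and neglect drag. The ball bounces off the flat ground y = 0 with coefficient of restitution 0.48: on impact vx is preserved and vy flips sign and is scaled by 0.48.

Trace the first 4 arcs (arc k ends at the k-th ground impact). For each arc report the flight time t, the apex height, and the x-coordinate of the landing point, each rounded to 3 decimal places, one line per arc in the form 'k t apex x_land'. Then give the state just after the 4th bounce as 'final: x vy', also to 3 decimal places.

Arc 1: start y=14.220, vy=9.590 → t=2.943, apex=18.912, x_land=31.580, impact vy=-19.253
  bounce: vy ← 0.48·19.253 = 9.241
Arc 2: start y=0.000, vy=9.241 → t=1.886, apex=4.357, x_land=51.817, impact vy=-9.241
  bounce: vy ← 0.48·9.241 = 4.436
Arc 3: start y=0.000, vy=4.436 → t=0.905, apex=1.004, x_land=61.531, impact vy=-4.436
  bounce: vy ← 0.48·4.436 = 2.129
Arc 4: start y=0.000, vy=2.129 → t=0.435, apex=0.231, x_land=66.193, impact vy=-2.129
  bounce: vy ← 0.48·2.129 = 1.022

1 2.943 18.912 31.580
2 1.886 4.357 51.817
3 0.905 1.004 61.531
4 0.435 0.231 66.193
final: 66.193 1.022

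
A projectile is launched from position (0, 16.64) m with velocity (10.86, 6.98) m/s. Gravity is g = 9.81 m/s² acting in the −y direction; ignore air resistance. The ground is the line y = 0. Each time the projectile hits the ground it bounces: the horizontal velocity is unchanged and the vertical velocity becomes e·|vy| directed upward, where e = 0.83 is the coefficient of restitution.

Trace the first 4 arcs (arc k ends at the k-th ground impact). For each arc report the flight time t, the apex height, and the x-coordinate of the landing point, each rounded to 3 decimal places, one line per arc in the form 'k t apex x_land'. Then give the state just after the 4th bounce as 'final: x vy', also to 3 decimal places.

Arc 1: start y=16.640, vy=6.980 → t=2.686, apex=19.123, x_land=29.170, impact vy=-19.370
  bounce: vy ← 0.83·19.370 = 16.077
Arc 2: start y=0.000, vy=16.077 → t=3.278, apex=13.174, x_land=64.766, impact vy=-16.077
  bounce: vy ← 0.83·16.077 = 13.344
Arc 3: start y=0.000, vy=13.344 → t=2.720, apex=9.076, x_land=94.311, impact vy=-13.344
  bounce: vy ← 0.83·13.344 = 11.076
Arc 4: start y=0.000, vy=11.076 → t=2.258, apex=6.252, x_land=118.833, impact vy=-11.076
  bounce: vy ← 0.83·11.076 = 9.193

1 2.686 19.123 29.170
2 3.278 13.174 64.766
3 2.720 9.076 94.311
4 2.258 6.252 118.833
final: 118.833 9.193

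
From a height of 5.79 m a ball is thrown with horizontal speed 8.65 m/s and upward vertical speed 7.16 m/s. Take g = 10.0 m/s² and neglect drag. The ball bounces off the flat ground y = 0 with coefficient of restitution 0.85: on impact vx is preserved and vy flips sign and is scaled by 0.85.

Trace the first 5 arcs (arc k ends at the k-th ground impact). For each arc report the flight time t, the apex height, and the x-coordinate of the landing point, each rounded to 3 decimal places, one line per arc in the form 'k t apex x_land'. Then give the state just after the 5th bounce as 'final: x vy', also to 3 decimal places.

1 2.009 8.353 17.374
2 2.197 6.035 36.381
3 1.868 4.360 52.536
4 1.588 3.150 66.269
5 1.349 2.276 77.941
final: 77.941 5.735

Arc 1: start y=5.790, vy=7.160 → t=2.009, apex=8.353, x_land=17.374, impact vy=-12.925
  bounce: vy ← 0.85·12.925 = 10.987
Arc 2: start y=0.000, vy=10.987 → t=2.197, apex=6.035, x_land=36.381, impact vy=-10.987
  bounce: vy ← 0.85·10.987 = 9.339
Arc 3: start y=0.000, vy=9.339 → t=1.868, apex=4.360, x_land=52.536, impact vy=-9.339
  bounce: vy ← 0.85·9.339 = 7.938
Arc 4: start y=0.000, vy=7.938 → t=1.588, apex=3.150, x_land=66.269, impact vy=-7.938
  bounce: vy ← 0.85·7.938 = 6.747
Arc 5: start y=0.000, vy=6.747 → t=1.349, apex=2.276, x_land=77.941, impact vy=-6.747
  bounce: vy ← 0.85·6.747 = 5.735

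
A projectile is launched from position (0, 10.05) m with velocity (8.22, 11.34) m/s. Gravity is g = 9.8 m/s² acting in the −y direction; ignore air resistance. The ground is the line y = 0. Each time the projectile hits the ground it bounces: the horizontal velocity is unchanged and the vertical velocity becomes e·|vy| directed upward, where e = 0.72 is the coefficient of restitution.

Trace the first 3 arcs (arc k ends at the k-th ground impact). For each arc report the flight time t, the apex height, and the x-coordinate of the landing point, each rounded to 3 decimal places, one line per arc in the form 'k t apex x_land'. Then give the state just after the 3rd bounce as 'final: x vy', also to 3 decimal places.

1 2.998 16.611 24.646
2 2.651 8.611 46.440
3 1.909 4.464 62.132
final: 62.132 6.735

Arc 1: start y=10.050, vy=11.340 → t=2.998, apex=16.611, x_land=24.646, impact vy=-18.044
  bounce: vy ← 0.72·18.044 = 12.991
Arc 2: start y=0.000, vy=12.991 → t=2.651, apex=8.611, x_land=46.440, impact vy=-12.991
  bounce: vy ← 0.72·12.991 = 9.354
Arc 3: start y=0.000, vy=9.354 → t=1.909, apex=4.464, x_land=62.132, impact vy=-9.354
  bounce: vy ← 0.72·9.354 = 6.735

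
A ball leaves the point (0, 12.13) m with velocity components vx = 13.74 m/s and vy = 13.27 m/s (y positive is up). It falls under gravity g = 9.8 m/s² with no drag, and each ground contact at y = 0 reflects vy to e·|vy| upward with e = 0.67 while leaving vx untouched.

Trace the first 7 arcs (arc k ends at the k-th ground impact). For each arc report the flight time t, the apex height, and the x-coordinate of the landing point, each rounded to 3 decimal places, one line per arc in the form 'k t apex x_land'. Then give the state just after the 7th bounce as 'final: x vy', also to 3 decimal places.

1 3.430 21.114 47.127
2 2.782 9.478 85.346
3 1.864 4.255 110.953
4 1.249 1.910 128.110
5 0.837 0.857 139.605
6 0.561 0.385 147.306
7 0.376 0.173 152.466
final: 152.466 1.233

Arc 1: start y=12.130, vy=13.270 → t=3.430, apex=21.114, x_land=47.127, impact vy=-20.343
  bounce: vy ← 0.67·20.343 = 13.630
Arc 2: start y=0.000, vy=13.630 → t=2.782, apex=9.478, x_land=85.346, impact vy=-13.630
  bounce: vy ← 0.67·13.630 = 9.132
Arc 3: start y=0.000, vy=9.132 → t=1.864, apex=4.255, x_land=110.953, impact vy=-9.132
  bounce: vy ← 0.67·9.132 = 6.118
Arc 4: start y=0.000, vy=6.118 → t=1.249, apex=1.910, x_land=128.110, impact vy=-6.118
  bounce: vy ← 0.67·6.118 = 4.099
Arc 5: start y=0.000, vy=4.099 → t=0.837, apex=0.857, x_land=139.605, impact vy=-4.099
  bounce: vy ← 0.67·4.099 = 2.747
Arc 6: start y=0.000, vy=2.747 → t=0.561, apex=0.385, x_land=147.306, impact vy=-2.747
  bounce: vy ← 0.67·2.747 = 1.840
Arc 7: start y=0.000, vy=1.840 → t=0.376, apex=0.173, x_land=152.466, impact vy=-1.840
  bounce: vy ← 0.67·1.840 = 1.233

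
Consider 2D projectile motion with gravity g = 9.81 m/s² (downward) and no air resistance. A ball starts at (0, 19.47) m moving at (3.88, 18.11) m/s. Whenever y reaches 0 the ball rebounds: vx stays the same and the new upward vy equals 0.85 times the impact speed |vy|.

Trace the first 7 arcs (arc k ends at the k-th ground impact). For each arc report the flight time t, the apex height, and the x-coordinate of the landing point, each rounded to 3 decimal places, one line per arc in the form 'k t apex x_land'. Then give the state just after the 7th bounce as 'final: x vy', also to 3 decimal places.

1 4.562 36.186 17.701
2 4.617 26.145 35.617
3 3.925 18.889 50.845
4 3.336 13.648 63.789
5 2.836 9.860 74.792
6 2.410 7.124 84.144
7 2.049 5.147 92.093
final: 92.093 8.542

Arc 1: start y=19.470, vy=18.110 → t=4.562, apex=36.186, x_land=17.701, impact vy=-26.645
  bounce: vy ← 0.85·26.645 = 22.649
Arc 2: start y=0.000, vy=22.649 → t=4.617, apex=26.145, x_land=35.617, impact vy=-22.649
  bounce: vy ← 0.85·22.649 = 19.251
Arc 3: start y=0.000, vy=19.251 → t=3.925, apex=18.889, x_land=50.845, impact vy=-19.251
  bounce: vy ← 0.85·19.251 = 16.364
Arc 4: start y=0.000, vy=16.364 → t=3.336, apex=13.648, x_land=63.789, impact vy=-16.364
  bounce: vy ← 0.85·16.364 = 13.909
Arc 5: start y=0.000, vy=13.909 → t=2.836, apex=9.860, x_land=74.792, impact vy=-13.909
  bounce: vy ← 0.85·13.909 = 11.823
Arc 6: start y=0.000, vy=11.823 → t=2.410, apex=7.124, x_land=84.144, impact vy=-11.823
  bounce: vy ← 0.85·11.823 = 10.049
Arc 7: start y=0.000, vy=10.049 → t=2.049, apex=5.147, x_land=92.093, impact vy=-10.049
  bounce: vy ← 0.85·10.049 = 8.542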